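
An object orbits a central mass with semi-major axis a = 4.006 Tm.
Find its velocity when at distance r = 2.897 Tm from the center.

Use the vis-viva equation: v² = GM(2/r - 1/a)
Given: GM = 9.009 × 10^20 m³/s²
a = 4.006 Tm = 4.006 × 10^12 m
r = 2.897 Tm = 2.897 × 10^12 m
GM = 9.009 × 10^20 m³/s²
2/r − 1/a = 6.90369 × 10^-13 − 2.49626 × 10^-13 = 4.40744 × 10^-13 m⁻¹
v² = GM (2/r − 1/a) = 3.97066 × 10^8 m²/s²
v = 19926.5 m/s ≈ 19.93 km/s

Final answer: 19.93 km/s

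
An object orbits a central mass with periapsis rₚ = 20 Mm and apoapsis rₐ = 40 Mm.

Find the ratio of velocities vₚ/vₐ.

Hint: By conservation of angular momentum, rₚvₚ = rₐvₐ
rₚ = 20 Mm = 2 × 10^7 m
rₐ = 40 Mm = 4 × 10^7 m
rₚvₚ = rₐvₐ  ⇒  vₚ/vₐ = rₐ/rₚ
vₚ/vₐ = (4 × 10^7) / (2 × 10^7) = 2

Final answer: vₚ/vₐ = 2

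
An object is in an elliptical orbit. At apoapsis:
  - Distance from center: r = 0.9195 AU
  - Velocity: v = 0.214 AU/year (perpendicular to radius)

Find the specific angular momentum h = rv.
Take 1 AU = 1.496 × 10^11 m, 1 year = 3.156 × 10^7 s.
r = 0.9195 AU = 1.37557 × 10^11 m
v = 0.214 AU/year = 1014.4 m/s
h = rv = 1.37557 × 10^11 × 1014.4 = 1.39538 × 10^14 m²/s ≈ 1.395 × 10^14 m²/s

Final answer: h = 1.395 × 10^14 m²/s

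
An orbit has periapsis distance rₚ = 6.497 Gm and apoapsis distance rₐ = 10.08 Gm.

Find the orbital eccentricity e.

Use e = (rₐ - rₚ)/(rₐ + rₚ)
rₚ = 6.497 Gm = 6.497 × 10^9 m
rₐ = 10.08 Gm = 1.008 × 10^10 m
rₐ − rₚ = 3.583 × 10^9 m
rₐ + rₚ = 1.6577 × 10^10 m
e = (rₐ − rₚ)/(rₐ + rₚ) = 0.216143

Final answer: e = 0.2161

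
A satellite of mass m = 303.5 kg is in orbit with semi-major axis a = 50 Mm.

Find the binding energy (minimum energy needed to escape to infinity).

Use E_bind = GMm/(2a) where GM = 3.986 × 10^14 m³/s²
a = 50 Mm = 5 × 10^7 m
GM = 3.986 × 10^14 m³/s²
m = 303.5 kg
GMm = 3.986 × 10^14 × 303.5 = 1.20975 × 10^17 m³·kg/s²
2a = 1 × 10^8 m
E_bind = GMm/(2a) = 1.20975 × 10^9 J ≈ 1.21 GJ

Final answer: 1.21 GJ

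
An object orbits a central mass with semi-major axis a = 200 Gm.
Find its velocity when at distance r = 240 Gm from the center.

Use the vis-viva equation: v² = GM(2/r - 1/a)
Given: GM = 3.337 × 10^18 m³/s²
a = 200 Gm = 2 × 10^11 m
r = 240 Gm = 2.4 × 10^11 m
GM = 3.337 × 10^18 m³/s²
2/r − 1/a = 8.33333 × 10^-12 − 5 × 10^-12 = 3.33333 × 10^-12 m⁻¹
v² = GM (2/r − 1/a) = 1.11233 × 10^7 m²/s²
v = 3335.17 m/s ≈ 3.335 km/s

Final answer: 3.335 km/s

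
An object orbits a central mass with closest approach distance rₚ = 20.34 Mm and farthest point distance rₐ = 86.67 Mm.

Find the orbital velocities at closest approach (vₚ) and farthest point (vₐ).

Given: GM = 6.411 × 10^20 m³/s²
rₚ = 20.34 Mm = 2.034 × 10^7 m
rₐ = 86.67 Mm = 8.667 × 10^7 m
GM = 6.411 × 10^20 m³/s²
a = (rₚ + rₐ)/2 = 5.3505 × 10^7 m
Vis-viva: v² = GM (2/r − 1/a)
vₚ² = 6.411 × 10^20 × (9.83284 × 10^-8 − 1.86898 × 10^-8) = 5.10563 × 10^13 m²/s²
vₚ = 7.14537 × 10^6 m/s ≈ 7145 km/s
vₐ² = 6.411 × 10^20 × (2.3076 × 10^-8 − 1.86898 × 10^-8) = 2.81199 × 10^12 m²/s²
vₐ = 1.6769 × 10^6 m/s ≈ 1677 km/s

Final answer: vₚ = 7145 km/s, vₐ = 1677 km/s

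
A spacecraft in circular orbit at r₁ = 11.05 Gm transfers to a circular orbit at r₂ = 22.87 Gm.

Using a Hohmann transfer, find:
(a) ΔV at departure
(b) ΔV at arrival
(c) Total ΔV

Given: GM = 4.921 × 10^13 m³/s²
r₁ = 11.05 Gm = 1.105 × 10^10 m
r₂ = 22.87 Gm = 2.287 × 10^10 m
GM = 4.921 × 10^13 m³/s²
Transfer ellipse: a_t = (r₁ + r₂)/2 = 1.696 × 10^10 m
Circular speed at r₁: v₁ = √(GM/r₁) = 66.7338 m/s
Transfer speed at r₁ (periapsis): v₁ₜ = √(GM(2/r₁ − 1/a_t)) = 77.4936 m/s
(a) ΔV₁ = v₁ₜ − v₁ = 10.7598 m/s ≈ 10.76 m/s
Circular speed at r₂: v₂ = √(GM/r₂) = 46.3867 m/s
Transfer speed at r₂ (apoapsis): v₂ₜ = √(GM(2/r₂ − 1/a_t)) = 37.4422 m/s
(b) ΔV₂ = v₂ − v₂ₜ = 8.94447 m/s ≈ 8.944 m/s
(c) ΔV_total = ΔV₁ + ΔV₂ = 19.7043 m/s ≈ 19.7 m/s

Final answer:
(a) ΔV₁ = 10.76 m/s
(b) ΔV₂ = 8.944 m/s
(c) ΔV_total = 19.7 m/s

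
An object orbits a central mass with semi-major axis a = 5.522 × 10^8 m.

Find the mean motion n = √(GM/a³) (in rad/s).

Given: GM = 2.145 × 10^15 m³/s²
a = 5.522 × 10^8 m
GM = 2.145 × 10^15 m³/s²
a³ = 1.68379 × 10^26 m³
GM/a³ = (2.145 × 10^15) / (1.68379 × 10^26) = 1.27391 × 10^-11 s⁻²
n = √(GM/a³) = 3.56918 × 10^-6 rad/s ≈ 3.569 × 10^-6 rad/s

Final answer: n = 3.569 × 10^-6 rad/s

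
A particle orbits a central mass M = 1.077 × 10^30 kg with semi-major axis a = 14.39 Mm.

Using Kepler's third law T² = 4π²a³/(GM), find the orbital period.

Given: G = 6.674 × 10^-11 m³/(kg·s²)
M = 1.077 × 10^30 kg
GM = G × M = 6.674 × 10^-11 × 1.077 × 10^30 = 7.1879 × 10^19 m³/s²
a = 14.39 Mm = 1.439 × 10^7 m
a³ = 2.97977 × 10^21 m³
T = 2π √(a³/GM) = 2π √((2.97977 × 10^21) / (7.1879 × 10^19)) = 2π × 6.43858 s
T = 40.4548 s ≈ 40.45 seconds

Final answer: 40.45 seconds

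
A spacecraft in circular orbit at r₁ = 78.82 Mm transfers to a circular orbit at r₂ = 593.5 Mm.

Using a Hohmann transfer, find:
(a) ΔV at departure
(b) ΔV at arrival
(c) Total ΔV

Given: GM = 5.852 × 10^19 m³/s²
r₁ = 78.82 Mm = 7.882 × 10^7 m
r₂ = 593.5 Mm = 5.935 × 10^8 m
GM = 5.852 × 10^19 m³/s²
Transfer ellipse: a_t = (r₁ + r₂)/2 = 3.3616 × 10^8 m
Circular speed at r₁: v₁ = √(GM/r₁) = 861656 m/s
Transfer speed at r₁ (periapsis): v₁ₜ = √(GM(2/r₁ − 1/a_t)) = 1.14491 × 10^6 m/s
(a) ΔV₁ = v₁ₜ − v₁ = 283254 m/s ≈ 283.3 km/s
Circular speed at r₂: v₂ = √(GM/r₂) = 314009 m/s
Transfer speed at r₂ (apoapsis): v₂ₜ = √(GM(2/r₂ − 1/a_t)) = 152050 m/s
(b) ΔV₂ = v₂ − v₂ₜ = 161959 m/s ≈ 162 km/s
(c) ΔV_total = ΔV₁ + ΔV₂ = 445212 m/s ≈ 445.2 km/s

Final answer:
(a) ΔV₁ = 283.3 km/s
(b) ΔV₂ = 162 km/s
(c) ΔV_total = 445.2 km/s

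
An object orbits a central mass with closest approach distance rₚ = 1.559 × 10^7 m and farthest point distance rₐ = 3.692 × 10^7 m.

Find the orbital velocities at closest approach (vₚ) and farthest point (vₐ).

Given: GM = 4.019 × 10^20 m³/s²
rₚ = 1.559 × 10^7 m
rₐ = 3.692 × 10^7 m
GM = 4.019 × 10^20 m³/s²
a = (rₚ + rₐ)/2 = 2.6255 × 10^7 m
Vis-viva: v² = GM (2/r − 1/a)
vₚ² = 4.019 × 10^20 × (1.28287 × 10^-7 − 3.8088 × 10^-8) = 3.62511 × 10^13 m²/s²
vₚ = 6.02089 × 10^6 m/s ≈ 6021 km/s
vₐ² = 4.019 × 10^20 × (5.41712 × 10^-8 − 3.8088 × 10^-8) = 6.46384 × 10^12 m²/s²
vₐ = 2.54241 × 10^6 m/s ≈ 2542 km/s

Final answer: vₚ = 6021 km/s, vₐ = 2542 km/s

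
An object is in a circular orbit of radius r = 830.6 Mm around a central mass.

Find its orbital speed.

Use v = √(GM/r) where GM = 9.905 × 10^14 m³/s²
r = 830.6 Mm = 8.306 × 10^8 m
GM = 9.905 × 10^14 m³/s²
GM/r = (9.905 × 10^14) / (8.306 × 10^8) = 1.19251 × 10^6 m²/s²
v = √(GM/r) = 1092.02 m/s ≈ 1.092 km/s

Final answer: 1.092 km/s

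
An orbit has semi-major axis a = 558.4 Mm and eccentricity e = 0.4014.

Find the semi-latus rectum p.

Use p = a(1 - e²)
a = 558.4 Mm = 5.584 × 10^8 m
e = 0.4014,  e² = 0.161122,  1 − e² = 0.838878
p = a(1 − e²) = 5.584 × 10^8 m × 0.838878 = 4.68429 × 10^8 m ≈ 468.4 Mm

Final answer: p = 468.4 Mm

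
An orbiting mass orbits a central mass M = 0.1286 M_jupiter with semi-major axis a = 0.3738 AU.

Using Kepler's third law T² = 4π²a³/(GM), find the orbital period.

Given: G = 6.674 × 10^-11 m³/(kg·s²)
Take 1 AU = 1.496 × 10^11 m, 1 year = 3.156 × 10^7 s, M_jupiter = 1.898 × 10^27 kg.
M = 0.1286 M_jupiter = 2.44083 × 10^26 kg
GM = G × M = 6.674 × 10^-11 × 2.44083 × 10^26 = 1.62901 × 10^16 m³/s²
a = 0.3738 AU = 5.59205 × 10^10 m
a³ = 1.74869 × 10^32 m³
T = 2π √(a³/GM) = 2π √((1.74869 × 10^32) / (1.62901 × 10^16)) = 2π × 1.03608 × 10^8 s
T = 6.5099 × 10^8 s ≈ 20.63 years

Final answer: 20.63 years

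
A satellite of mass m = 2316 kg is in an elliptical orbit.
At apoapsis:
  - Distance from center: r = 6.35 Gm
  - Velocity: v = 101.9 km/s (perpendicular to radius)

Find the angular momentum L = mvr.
r = 6.35 Gm = 6.35 × 10^9 m
v = 101.9 km/s = 101900 m/s
vr = 101900 × 6.35 × 10^9 = 6.47065 × 10^14 m²/s
L = m × vr = 2316 × 6.47065 × 10^14 = 1.4986 × 10^18 kg·m²/s ≈ 1.499 × 10^18 kg·m²/s

Final answer: L = 1.499 × 10^18 kg·m²/s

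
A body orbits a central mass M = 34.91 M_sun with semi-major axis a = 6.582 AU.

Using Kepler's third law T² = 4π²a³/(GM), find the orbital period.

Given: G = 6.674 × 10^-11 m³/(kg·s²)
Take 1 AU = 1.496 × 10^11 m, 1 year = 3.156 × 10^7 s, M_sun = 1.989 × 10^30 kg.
M = 34.91 M_sun = 6.9436 × 10^31 kg
GM = G × M = 6.674 × 10^-11 × 6.9436 × 10^31 = 4.63416 × 10^21 m³/s²
a = 6.582 AU = 9.84667 × 10^11 m
a³ = 9.54703 × 10^35 m³
T = 2π √(a³/GM) = 2π √((9.54703 × 10^35) / (4.63416 × 10^21)) = 2π × 1.43532 × 10^7 s
T = 9.01838 × 10^7 s ≈ 2.858 years

Final answer: 2.858 years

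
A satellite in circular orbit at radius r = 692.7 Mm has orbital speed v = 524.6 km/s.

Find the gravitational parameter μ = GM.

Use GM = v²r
r = 692.7 Mm = 6.927 × 10^8 m
v = 524.6 km/s = 524600 m/s
v² = 2.75205 × 10^11 m²/s²
GM = v²r = 2.75205 × 10^11 × 6.927 × 10^8 = 1.90635 × 10^20 m³/s²
GM ≈ 1.906 × 10^20 m³/s²

Final answer: GM = 1.906 × 10^20 m³/s²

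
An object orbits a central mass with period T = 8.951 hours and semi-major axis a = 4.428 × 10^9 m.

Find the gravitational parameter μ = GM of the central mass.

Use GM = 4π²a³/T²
T = 8.951 hours = 32223.6 s
a = 4.428 × 10^9 m
a³ = 8.68206 × 10^28 m³
T² = 1.03836 × 10^9 s²
GM = 4π² × (8.68206 × 10^28) / (1.03836 × 10^9) = 3.30092 × 10^21 m³/s²
GM ≈ 3.301 × 10^21 m³/s²

Final answer: GM = 3.301 × 10^21 m³/s²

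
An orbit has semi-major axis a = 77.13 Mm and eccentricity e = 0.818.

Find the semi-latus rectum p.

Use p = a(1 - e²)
a = 77.13 Mm = 7.713 × 10^7 m
e = 0.818,  e² = 0.669124,  1 − e² = 0.330876
p = a(1 − e²) = 7.713 × 10^7 m × 0.330876 = 2.55205 × 10^7 m ≈ 25.52 Mm

Final answer: p = 25.52 Mm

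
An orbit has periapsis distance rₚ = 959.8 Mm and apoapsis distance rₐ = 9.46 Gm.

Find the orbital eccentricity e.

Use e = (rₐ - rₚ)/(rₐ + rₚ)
rₚ = 959.8 Mm = 9.598 × 10^8 m
rₐ = 9.46 Gm = 9.46 × 10^9 m
rₐ − rₚ = 8.5002 × 10^9 m
rₐ + rₚ = 1.04198 × 10^10 m
e = (rₐ − rₚ)/(rₐ + rₚ) = 0.815774

Final answer: e = 0.8158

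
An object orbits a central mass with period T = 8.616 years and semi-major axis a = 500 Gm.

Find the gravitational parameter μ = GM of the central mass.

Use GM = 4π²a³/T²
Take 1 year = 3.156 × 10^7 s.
T = 8.616 years = 2.71921 × 10^8 s
a = 500 Gm = 5 × 10^11 m
a³ = 1.25 × 10^35 m³
T² = 7.3941 × 10^16 s²
GM = 4π² × (1.25 × 10^35) / (7.3941 × 10^16) = 6.67397 × 10^19 m³/s²
GM ≈ 6.674 × 10^19 m³/s²

Final answer: GM = 6.674 × 10^19 m³/s²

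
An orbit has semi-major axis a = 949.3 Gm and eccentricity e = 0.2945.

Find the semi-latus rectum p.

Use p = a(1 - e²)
a = 949.3 Gm = 9.493 × 10^11 m
e = 0.2945,  e² = 0.0867302,  1 − e² = 0.91327
p = a(1 − e²) = 9.493 × 10^11 m × 0.91327 = 8.66967 × 10^11 m ≈ 867 Gm

Final answer: p = 867 Gm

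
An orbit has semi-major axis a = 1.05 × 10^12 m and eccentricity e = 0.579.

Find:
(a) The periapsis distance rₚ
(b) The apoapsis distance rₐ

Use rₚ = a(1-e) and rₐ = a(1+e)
a = 1.05 × 10^12 m
e = 0.579:  1 − e = 0.421,  1 + e = 1.579
(a) rₚ = a(1 − e) = 1.05 × 10^12 m × 0.421 = 4.4205 × 10^11 m ≈ 4.421 × 10^11 m
(b) rₐ = a(1 + e) = 1.05 × 10^12 m × 1.579 = 1.65795 × 10^12 m ≈ 1.658 × 10^12 m

Final answer:
(a) rₚ = 4.421 × 10^11 m
(b) rₐ = 1.658 × 10^12 m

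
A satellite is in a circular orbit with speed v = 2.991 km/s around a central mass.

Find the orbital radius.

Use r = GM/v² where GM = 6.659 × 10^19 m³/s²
v = 2.991 km/s = 2991 m/s
GM = 6.659 × 10^19 m³/s²
v² = 8.94608 × 10^6 m²/s²
r = GM/v² = (6.659 × 10^19) / (8.94608 × 10^6) = 7.44348 × 10^12 m ≈ 7.443 × 10^12 m

Final answer: 7.443 × 10^12 m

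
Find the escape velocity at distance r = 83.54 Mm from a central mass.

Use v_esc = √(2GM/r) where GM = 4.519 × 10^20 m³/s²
r = 83.54 Mm = 8.354 × 10^7 m
GM = 4.519 × 10^20 m³/s²
2GM/r = 2 × (4.519 × 10^20) / (8.354 × 10^7) = 1.08188 × 10^13 m²/s²
v_esc = √(2GM/r) = 3.28919 × 10^6 m/s ≈ 3289 km/s

Final answer: 3289 km/s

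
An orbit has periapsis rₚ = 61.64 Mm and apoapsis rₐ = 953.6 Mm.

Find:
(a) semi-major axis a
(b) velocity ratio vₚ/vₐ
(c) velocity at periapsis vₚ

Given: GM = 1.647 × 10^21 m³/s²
rₚ = 61.64 Mm = 6.164 × 10^7 m
rₐ = 953.6 Mm = 9.536 × 10^8 m
GM = 1.647 × 10^21 m³/s²
a = (rₚ + rₐ)/2 = 5.0762 × 10^8 m
e = (rₐ − rₚ)/(rₐ + rₚ) = (8.9196 × 10^8) / (1.01524 × 10^9) = 0.878571
(a) a = 5.0762 × 10^8 m ≈ 507.6 Mm
(b) vₚ/vₐ = rₐ/rₚ (angular momentum) = (9.536 × 10^8) / (6.164 × 10^7) = 15.4705 ≈ 15.47
(c) vₚ² = GM (2/rₚ − 1/a) = 1.647 × 10^21 × (3.24465 × 10^-8 − 1.96998 × 10^-9) = 5.01948 × 10^13 m²/s²;  vₚ = 7.08483 × 10^6 m/s ≈ 7085 km/s

Final answer:
(a) semi-major axis a = 507.6 Mm
(b) velocity ratio vₚ/vₐ = 15.47
(c) velocity at periapsis vₚ = 7085 km/s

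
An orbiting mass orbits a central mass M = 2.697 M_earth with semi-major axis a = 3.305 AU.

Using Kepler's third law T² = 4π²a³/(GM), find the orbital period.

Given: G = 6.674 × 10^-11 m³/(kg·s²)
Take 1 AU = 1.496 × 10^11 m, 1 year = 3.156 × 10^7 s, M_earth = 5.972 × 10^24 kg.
M = 2.697 M_earth = 1.61065 × 10^25 kg
GM = G × M = 6.674 × 10^-11 × 1.61065 × 10^25 = 1.07495 × 10^15 m³/s²
a = 3.305 AU = 4.94428 × 10^11 m
a³ = 1.20867 × 10^35 m³
T = 2π √(a³/GM) = 2π √((1.20867 × 10^35) / (1.07495 × 10^15)) = 2π × 1.06038 × 10^10 s
T = 6.66256 × 10^10 s ≈ 2111 years

Final answer: 2111 years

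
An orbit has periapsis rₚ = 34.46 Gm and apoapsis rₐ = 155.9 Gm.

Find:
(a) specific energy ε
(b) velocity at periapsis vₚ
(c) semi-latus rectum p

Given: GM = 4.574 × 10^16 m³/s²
rₚ = 34.46 Gm = 3.446 × 10^10 m
rₐ = 155.9 Gm = 1.559 × 10^11 m
GM = 4.574 × 10^16 m³/s²
a = (rₚ + rₐ)/2 = 9.518 × 10^10 m
e = (rₐ − rₚ)/(rₐ + rₚ) = (1.2144 × 10^11) / (1.9036 × 10^11) = 0.637949
(a) 2a = 1.9036 × 10^11 m;  ε = −GM/(2a) = -240282 J/kg ≈ -240.3 kJ/kg
(b) vₚ² = GM (2/rₚ − 1/a) = 4.574 × 10^16 × (5.80383 × 10^-11 − 1.05064 × 10^-11) = 2.17411 × 10^6 m²/s²;  vₚ = 1474.49 m/s ≈ 1.474 km/s
(c) 1 − e² = 0.593021;  p = a(1 − e²) = 9.518 × 10^10 × 0.593021 = 5.64437 × 10^10 m ≈ 56.44 Gm

Final answer:
(a) specific energy ε = -240.3 kJ/kg
(b) velocity at periapsis vₚ = 1.474 km/s
(c) semi-latus rectum p = 56.44 Gm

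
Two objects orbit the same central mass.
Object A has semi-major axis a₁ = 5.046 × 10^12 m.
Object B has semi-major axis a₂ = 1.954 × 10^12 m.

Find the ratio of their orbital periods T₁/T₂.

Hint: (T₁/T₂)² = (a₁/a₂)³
a₁ = 5.046 × 10^12 m
a₂ = 1.954 × 10^12 m
a₁/a₂ = 2.5824
T₁/T₂ = (a₁/a₂)^(3/2) = (2.5824)^1.5 = 4.14987

Final answer: T₁/T₂ = 4.15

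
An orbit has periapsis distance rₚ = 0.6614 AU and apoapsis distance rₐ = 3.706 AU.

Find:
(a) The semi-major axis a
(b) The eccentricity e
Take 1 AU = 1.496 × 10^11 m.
rₚ = 0.6614 AU = 9.89454 × 10^10 m
rₐ = 3.706 AU = 5.54418 × 10^11 m
(a) a = (rₚ + rₐ)/2 = 3.26682 × 10^11 m ≈ 2.184 AU
(b) e = (rₐ − rₚ)/(rₐ + rₚ) = (4.55472 × 10^11) / (6.53363 × 10^11) = 0.69712

Final answer:
(a) a = 2.184 AU
(b) e = 0.6971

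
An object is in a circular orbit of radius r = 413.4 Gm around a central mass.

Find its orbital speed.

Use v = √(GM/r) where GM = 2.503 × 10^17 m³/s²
r = 413.4 Gm = 4.134 × 10^11 m
GM = 2.503 × 10^17 m³/s²
GM/r = (2.503 × 10^17) / (4.134 × 10^11) = 605467 m²/s²
v = √(GM/r) = 778.118 m/s ≈ 778.1 m/s

Final answer: 778.1 m/s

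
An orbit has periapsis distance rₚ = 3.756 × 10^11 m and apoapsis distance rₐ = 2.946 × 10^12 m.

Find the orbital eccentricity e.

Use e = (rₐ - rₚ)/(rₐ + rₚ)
rₚ = 3.756 × 10^11 m
rₐ = 2.946 × 10^12 m
rₐ − rₚ = 2.5704 × 10^12 m
rₐ + rₚ = 3.3216 × 10^12 m
e = (rₐ − rₚ)/(rₐ + rₚ) = 0.773844

Final answer: e = 0.7738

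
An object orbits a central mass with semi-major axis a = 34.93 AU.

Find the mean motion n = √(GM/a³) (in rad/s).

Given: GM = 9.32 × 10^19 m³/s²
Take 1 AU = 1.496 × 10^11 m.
a = 34.93 AU = 5.22553 × 10^12 m
GM = 9.32 × 10^19 m³/s²
a³ = 1.42689 × 10^38 m³
GM/a³ = (9.32 × 10^19) / (1.42689 × 10^38) = 6.53169 × 10^-19 s⁻²
n = √(GM/a³) = 8.08189 × 10^-10 rad/s ≈ 8.082 × 10^-10 rad/s

Final answer: n = 8.082 × 10^-10 rad/s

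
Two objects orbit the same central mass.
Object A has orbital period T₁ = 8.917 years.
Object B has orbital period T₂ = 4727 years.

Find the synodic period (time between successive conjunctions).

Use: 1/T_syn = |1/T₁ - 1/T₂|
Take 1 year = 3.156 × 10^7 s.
T₁ = 8.917 years = 2.81421 × 10^8 s
T₂ = 4727 years = 1.49184 × 10^11 s
1/T₁ = 3.5534 × 10^-9 s⁻¹
1/T₂ = 6.70313 × 10^-12 s⁻¹
|1/T₁ − 1/T₂| = 3.5467 × 10^-9 s⁻¹
T_syn = 1 / |1/T₁ − 1/T₂| = 2.81952 × 10^8 s ≈ 8.934 years

Final answer: T_syn = 8.934 years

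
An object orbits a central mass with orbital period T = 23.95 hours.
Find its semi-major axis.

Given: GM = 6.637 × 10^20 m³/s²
T = 23.95 hours = 86220 s
GM = 6.637 × 10^20 m³/s²
Kepler's third law: a³ = GM T² / (4π²)
T² = 7.43389 × 10^9 s²
a³ = (6.637 × 10^20) × (7.43389 × 10^9) / (4π²) = 1.24976 × 10^29 m³
a = (a³)^(1/3) = 4.99969 × 10^9 m ≈ 5 Gm

Final answer: 5 Gm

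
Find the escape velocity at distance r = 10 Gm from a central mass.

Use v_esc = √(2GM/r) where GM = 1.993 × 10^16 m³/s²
r = 10 Gm = 1 × 10^10 m
GM = 1.993 × 10^16 m³/s²
2GM/r = 2 × (1.993 × 10^16) / (1 × 10^10) = 3.986 × 10^6 m²/s²
v_esc = √(2GM/r) = 1996.5 m/s ≈ 1.996 km/s

Final answer: 1.996 km/s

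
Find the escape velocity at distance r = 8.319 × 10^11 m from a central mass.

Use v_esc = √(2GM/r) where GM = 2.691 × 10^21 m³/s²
r = 8.319 × 10^11 m
GM = 2.691 × 10^21 m³/s²
2GM/r = 2 × (2.691 × 10^21) / (8.319 × 10^11) = 6.46953 × 10^9 m²/s²
v_esc = √(2GM/r) = 80433.4 m/s ≈ 80.43 km/s

Final answer: 80.43 km/s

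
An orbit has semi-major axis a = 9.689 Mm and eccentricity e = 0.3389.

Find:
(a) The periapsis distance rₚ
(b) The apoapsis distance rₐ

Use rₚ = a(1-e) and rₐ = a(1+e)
a = 9.689 Mm = 9.689 × 10^6 m
e = 0.3389:  1 − e = 0.6611,  1 + e = 1.3389
(a) rₚ = a(1 − e) = 9.689 × 10^6 m × 0.6611 = 6.4054 × 10^6 m ≈ 6.405 Mm
(b) rₐ = a(1 + e) = 9.689 × 10^6 m × 1.3389 = 1.29726 × 10^7 m ≈ 12.97 Mm

Final answer:
(a) rₚ = 6.405 Mm
(b) rₐ = 12.97 Mm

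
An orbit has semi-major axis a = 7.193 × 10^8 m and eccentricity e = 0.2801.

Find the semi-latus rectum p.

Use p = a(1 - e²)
a = 7.193 × 10^8 m
e = 0.2801,  e² = 0.078456,  1 − e² = 0.921544
p = a(1 − e²) = 7.193 × 10^8 m × 0.921544 = 6.62867 × 10^8 m ≈ 6.629 × 10^8 m

Final answer: p = 6.629 × 10^8 m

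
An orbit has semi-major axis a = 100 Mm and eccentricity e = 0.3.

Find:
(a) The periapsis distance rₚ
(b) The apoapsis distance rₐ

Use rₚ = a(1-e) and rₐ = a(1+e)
a = 100 Mm = 1 × 10^8 m
e = 0.3:  1 − e = 0.7,  1 + e = 1.3
(a) rₚ = a(1 − e) = 1 × 10^8 m × 0.7 = 7 × 10^7 m ≈ 70 Mm
(b) rₐ = a(1 + e) = 1 × 10^8 m × 1.3 = 1.3 × 10^8 m ≈ 130 Mm

Final answer:
(a) rₚ = 70 Mm
(b) rₐ = 130 Mm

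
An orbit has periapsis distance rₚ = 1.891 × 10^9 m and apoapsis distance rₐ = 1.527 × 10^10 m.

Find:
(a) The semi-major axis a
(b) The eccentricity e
rₚ = 1.891 × 10^9 m
rₐ = 1.527 × 10^10 m
(a) a = (rₚ + rₐ)/2 = 8.5805 × 10^9 m ≈ 8.581 × 10^9 m
(b) e = (rₐ − rₚ)/(rₐ + rₚ) = (1.3379 × 10^10) / (1.7161 × 10^10) = 0.779617

Final answer:
(a) a = 8.581 × 10^9 m
(b) e = 0.7796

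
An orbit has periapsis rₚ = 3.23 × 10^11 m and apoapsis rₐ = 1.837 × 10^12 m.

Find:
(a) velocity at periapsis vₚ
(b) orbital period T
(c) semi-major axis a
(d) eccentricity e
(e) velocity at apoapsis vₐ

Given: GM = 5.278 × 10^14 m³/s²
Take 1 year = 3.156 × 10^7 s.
rₚ = 3.23 × 10^11 m
rₐ = 1.837 × 10^12 m
GM = 5.278 × 10^14 m³/s²
a = (rₚ + rₐ)/2 = 1.08 × 10^12 m
e = (rₐ − rₚ)/(rₐ + rₚ) = (1.514 × 10^12) / (2.16 × 10^12) = 0.700926
(a) vₚ² = GM (2/rₚ − 1/a) = 5.278 × 10^14 × (6.19195 × 10^-12 − 9.25926 × 10^-13) = 2779.41 m²/s²;  vₚ = 52.7201 m/s ≈ 52.72 m/s
(b) a³ = 1.25971 × 10^36 m³;  T = 2π √(a³/GM) = 2π × 4.88541 × 10^10 s = 3.06959 × 10^11 s ≈ 9726 years
(c) a = 1.08 × 10^12 m ≈ 1.08 × 10^12 m
(d) e = 0.700926 ≈ 0.7009
(e) vₐ² = GM (2/rₐ − 1/a) = 5.278 × 10^14 × (1.08873 × 10^-12 − 9.25926 × 10^-13) = 85.9288 m²/s²;  vₐ = 9.26978 m/s ≈ 9.27 m/s

Final answer:
(a) velocity at periapsis vₚ = 52.72 m/s
(b) orbital period T = 9726 years
(c) semi-major axis a = 1.08 × 10^12 m
(d) eccentricity e = 0.7009
(e) velocity at apoapsis vₐ = 9.27 m/s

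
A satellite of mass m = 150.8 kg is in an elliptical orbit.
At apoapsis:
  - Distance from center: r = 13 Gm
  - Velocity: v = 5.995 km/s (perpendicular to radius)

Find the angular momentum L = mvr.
r = 13 Gm = 1.3 × 10^10 m
v = 5.995 km/s = 5995 m/s
vr = 5995 × 1.3 × 10^10 = 7.7935 × 10^13 m²/s
L = m × vr = 150.8 × 7.7935 × 10^13 = 1.17526 × 10^16 kg·m²/s ≈ 1.175 × 10^16 kg·m²/s

Final answer: L = 1.175 × 10^16 kg·m²/s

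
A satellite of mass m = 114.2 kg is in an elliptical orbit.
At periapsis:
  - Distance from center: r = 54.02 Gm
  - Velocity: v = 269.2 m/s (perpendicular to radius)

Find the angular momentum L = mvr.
r = 54.02 Gm = 5.402 × 10^10 m
v = 269.2 m/s
vr = 269.2 × 5.402 × 10^10 = 1.45422 × 10^13 m²/s
L = m × vr = 114.2 × 1.45422 × 10^13 = 1.66072 × 10^15 kg·m²/s ≈ 1.661 × 10^15 kg·m²/s

Final answer: L = 1.661 × 10^15 kg·m²/s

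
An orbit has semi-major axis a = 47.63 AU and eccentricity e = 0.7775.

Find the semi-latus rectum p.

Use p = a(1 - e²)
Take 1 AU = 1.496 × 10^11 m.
a = 47.63 AU = 7.12545 × 10^12 m
e = 0.7775,  e² = 0.604506,  1 − e² = 0.395494
p = a(1 − e²) = 7.12545 × 10^12 m × 0.395494 = 2.81807 × 10^12 m ≈ 18.84 AU

Final answer: p = 18.84 AU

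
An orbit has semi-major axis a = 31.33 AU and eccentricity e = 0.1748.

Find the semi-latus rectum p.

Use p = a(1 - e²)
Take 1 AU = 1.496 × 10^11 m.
a = 31.33 AU = 4.68697 × 10^12 m
e = 0.1748,  e² = 0.030555,  1 − e² = 0.969445
p = a(1 − e²) = 4.68697 × 10^12 m × 0.969445 = 4.54376 × 10^12 m ≈ 30.37 AU

Final answer: p = 30.37 AU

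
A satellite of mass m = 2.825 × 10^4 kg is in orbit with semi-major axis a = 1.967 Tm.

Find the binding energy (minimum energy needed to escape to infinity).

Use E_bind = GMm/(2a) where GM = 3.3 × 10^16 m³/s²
a = 1.967 Tm = 1.967 × 10^12 m
GM = 3.3 × 10^16 m³/s²
m = 2.825 × 10^4 kg
GMm = 3.3 × 10^16 × 28250 = 9.3225 × 10^20 m³·kg/s²
2a = 3.934 × 10^12 m
E_bind = GMm/(2a) = 2.36973 × 10^8 J ≈ 237 MJ

Final answer: 237 MJ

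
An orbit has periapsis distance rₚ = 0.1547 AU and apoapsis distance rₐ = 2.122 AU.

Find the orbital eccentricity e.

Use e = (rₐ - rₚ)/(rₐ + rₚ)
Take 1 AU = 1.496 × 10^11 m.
rₚ = 0.1547 AU = 2.31431 × 10^10 m
rₐ = 2.122 AU = 3.17451 × 10^11 m
rₐ − rₚ = 2.94308 × 10^11 m
rₐ + rₚ = 3.40594 × 10^11 m
e = (rₐ − rₚ)/(rₐ + rₚ) = 0.864102

Final answer: e = 0.8641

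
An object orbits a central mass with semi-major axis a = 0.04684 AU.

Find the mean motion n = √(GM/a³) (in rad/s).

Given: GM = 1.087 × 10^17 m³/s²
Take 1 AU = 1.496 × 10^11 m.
a = 0.04684 AU = 7.00726 × 10^9 m
GM = 1.087 × 10^17 m³/s²
a³ = 3.44069 × 10^29 m³
GM/a³ = (1.087 × 10^17) / (3.44069 × 10^29) = 3.15925 × 10^-13 s⁻²
n = √(GM/a³) = 5.62072 × 10^-7 rad/s ≈ 5.621 × 10^-7 rad/s

Final answer: n = 5.621 × 10^-7 rad/s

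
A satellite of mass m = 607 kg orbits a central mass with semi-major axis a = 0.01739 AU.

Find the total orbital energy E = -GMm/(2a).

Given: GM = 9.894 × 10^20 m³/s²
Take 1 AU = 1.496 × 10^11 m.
a = 0.01739 AU = 2.60154 × 10^9 m
GM = 9.894 × 10^20 m³/s²
2a = 5.20309 × 10^9 m
GMm = 9.894 × 10^20 × 607 = 6.00566 × 10^23 m³·kg/s²
E = −GMm/(2a) = -1.15425 × 10^14 J ≈ -115.4 TJ

Final answer: -115.4 TJ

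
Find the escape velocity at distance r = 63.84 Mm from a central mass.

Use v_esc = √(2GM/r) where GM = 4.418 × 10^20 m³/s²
r = 63.84 Mm = 6.384 × 10^7 m
GM = 4.418 × 10^20 m³/s²
2GM/r = 2 × (4.418 × 10^20) / (6.384 × 10^7) = 1.38409 × 10^13 m²/s²
v_esc = √(2GM/r) = 3.72033 × 10^6 m/s ≈ 3720 km/s

Final answer: 3720 km/s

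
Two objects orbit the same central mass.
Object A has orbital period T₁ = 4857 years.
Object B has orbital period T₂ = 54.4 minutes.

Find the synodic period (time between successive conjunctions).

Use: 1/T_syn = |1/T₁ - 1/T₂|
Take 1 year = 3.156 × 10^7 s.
T₁ = 4857 years = 1.53287 × 10^11 s
T₂ = 54.4 minutes = 3264 s
1/T₁ = 6.52371 × 10^-12 s⁻¹
1/T₂ = 0.000306373 s⁻¹
|1/T₁ − 1/T₂| = 0.000306373 s⁻¹
T_syn = 1 / |1/T₁ − 1/T₂| = 3264 s ≈ 54.4 minutes

Final answer: T_syn = 54.4 minutes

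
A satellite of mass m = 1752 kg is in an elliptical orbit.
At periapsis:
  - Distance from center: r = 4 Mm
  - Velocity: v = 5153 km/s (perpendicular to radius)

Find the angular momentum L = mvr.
r = 4 Mm = 4 × 10^6 m
v = 5153 km/s = 5.153 × 10^6 m/s
vr = 5.153 × 10^6 × 4 × 10^6 = 2.0612 × 10^13 m²/s
L = m × vr = 1752 × 2.0612 × 10^13 = 3.61122 × 10^16 kg·m²/s ≈ 3.611 × 10^16 kg·m²/s

Final answer: L = 3.611 × 10^16 kg·m²/s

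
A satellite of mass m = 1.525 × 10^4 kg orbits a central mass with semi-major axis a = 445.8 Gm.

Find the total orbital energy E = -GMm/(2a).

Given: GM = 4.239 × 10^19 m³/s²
a = 445.8 Gm = 4.458 × 10^11 m
GM = 4.239 × 10^19 m³/s²
2a = 8.916 × 10^11 m
GMm = 4.239 × 10^19 × 15250 = 6.46447 × 10^23 m³·kg/s²
E = −GMm/(2a) = -7.25042 × 10^11 J ≈ -725 GJ

Final answer: -725 GJ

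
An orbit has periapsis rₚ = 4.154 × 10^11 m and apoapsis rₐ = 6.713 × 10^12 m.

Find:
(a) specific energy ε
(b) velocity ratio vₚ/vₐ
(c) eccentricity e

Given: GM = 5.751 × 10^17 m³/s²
rₚ = 4.154 × 10^11 m
rₐ = 6.713 × 10^12 m
GM = 5.751 × 10^17 m³/s²
a = (rₚ + rₐ)/2 = 3.5642 × 10^12 m
e = (rₐ − rₚ)/(rₐ + rₚ) = (6.2976 × 10^12) / (7.1284 × 10^12) = 0.883452
(a) 2a = 7.1284 × 10^12 m;  ε = −GM/(2a) = -80677.3 J/kg ≈ -80.68 kJ/kg
(b) vₚ/vₐ = rₐ/rₚ (angular momentum) = (6.713 × 10^12) / (4.154 × 10^11) = 16.1603 ≈ 16.16
(c) e = 0.883452 ≈ 0.8835

Final answer:
(a) specific energy ε = -80.68 kJ/kg
(b) velocity ratio vₚ/vₐ = 16.16
(c) eccentricity e = 0.8835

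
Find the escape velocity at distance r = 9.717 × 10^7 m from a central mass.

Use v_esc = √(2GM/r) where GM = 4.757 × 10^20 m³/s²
r = 9.717 × 10^7 m
GM = 4.757 × 10^20 m³/s²
2GM/r = 2 × (4.757 × 10^20) / (9.717 × 10^7) = 9.79109 × 10^12 m²/s²
v_esc = √(2GM/r) = 3.12907 × 10^6 m/s ≈ 3129 km/s

Final answer: 3129 km/s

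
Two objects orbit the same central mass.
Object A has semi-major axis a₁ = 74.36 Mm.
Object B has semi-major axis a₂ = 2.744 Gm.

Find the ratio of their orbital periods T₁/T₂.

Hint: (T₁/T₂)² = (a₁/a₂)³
a₁ = 74.36 Mm = 7.436 × 10^7 m
a₂ = 2.744 Gm = 2.744 × 10^9 m
a₁/a₂ = 0.0270991
T₁/T₂ = (a₁/a₂)^(3/2) = (0.0270991)^1.5 = 0.00446101

Final answer: T₁/T₂ = 0.004461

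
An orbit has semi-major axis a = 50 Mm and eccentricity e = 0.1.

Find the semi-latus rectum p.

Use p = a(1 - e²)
a = 50 Mm = 5 × 10^7 m
e = 0.1,  e² = 0.01,  1 − e² = 0.99
p = a(1 − e²) = 5 × 10^7 m × 0.99 = 4.95 × 10^7 m ≈ 49.5 Mm

Final answer: p = 49.5 Mm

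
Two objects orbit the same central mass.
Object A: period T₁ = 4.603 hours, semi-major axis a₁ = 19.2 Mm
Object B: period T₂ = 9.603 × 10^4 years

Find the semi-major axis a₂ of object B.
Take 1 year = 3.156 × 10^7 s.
T₁ = 4.603 hours = 16570.8 s
T₂ = 9.603 × 10^4 years = 3.03071 × 10^12 s
a₁ = 19.2 Mm = 1.92 × 10^7 m
Kepler's third law: (T₂/T₁)² = (a₂/a₁)³  ⇒  a₂ = a₁ (T₂/T₁)^(2/3)
T₂/T₁ = 1.82894 × 10^8
(T₂/T₁)^(2/3) = 322206
a₂ = 1.92 × 10^7 m × 322206 = 6.18636 × 10^12 m ≈ 6.186 Tm

Final answer: a₂ = 6.186 Tm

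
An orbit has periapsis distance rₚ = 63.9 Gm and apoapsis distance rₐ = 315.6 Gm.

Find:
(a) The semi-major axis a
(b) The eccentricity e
rₚ = 63.9 Gm = 6.39 × 10^10 m
rₐ = 315.6 Gm = 3.156 × 10^11 m
(a) a = (rₚ + rₐ)/2 = 1.8975 × 10^11 m ≈ 189.8 Gm
(b) e = (rₐ − rₚ)/(rₐ + rₚ) = (2.517 × 10^11) / (3.795 × 10^11) = 0.663241

Final answer:
(a) a = 189.8 Gm
(b) e = 0.6632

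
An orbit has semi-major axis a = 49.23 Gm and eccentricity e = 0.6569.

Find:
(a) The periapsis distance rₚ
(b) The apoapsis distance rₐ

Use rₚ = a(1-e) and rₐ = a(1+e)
a = 49.23 Gm = 4.923 × 10^10 m
e = 0.6569:  1 − e = 0.3431,  1 + e = 1.6569
(a) rₚ = a(1 − e) = 4.923 × 10^10 m × 0.3431 = 1.68908 × 10^10 m ≈ 16.89 Gm
(b) rₐ = a(1 + e) = 4.923 × 10^10 m × 1.6569 = 8.15692 × 10^10 m ≈ 81.57 Gm

Final answer:
(a) rₚ = 16.89 Gm
(b) rₐ = 81.57 Gm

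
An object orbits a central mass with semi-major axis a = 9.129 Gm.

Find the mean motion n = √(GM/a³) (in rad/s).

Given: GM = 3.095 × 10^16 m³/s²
a = 9.129 Gm = 9.129 × 10^9 m
GM = 3.095 × 10^16 m³/s²
a³ = 7.60798 × 10^29 m³
GM/a³ = (3.095 × 10^16) / (7.60798 × 10^29) = 4.06809 × 10^-14 s⁻²
n = √(GM/a³) = 2.01695 × 10^-7 rad/s ≈ 2.017 × 10^-7 rad/s

Final answer: n = 2.017 × 10^-7 rad/s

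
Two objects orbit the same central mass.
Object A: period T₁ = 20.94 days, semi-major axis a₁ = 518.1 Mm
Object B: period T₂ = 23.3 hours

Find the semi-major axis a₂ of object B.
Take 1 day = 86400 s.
T₁ = 20.94 days = 1.80922 × 10^6 s
T₂ = 23.3 hours = 83880 s
a₁ = 518.1 Mm = 5.181 × 10^8 m
Kepler's third law: (T₂/T₁)² = (a₂/a₁)³  ⇒  a₂ = a₁ (T₂/T₁)^(2/3)
T₂/T₁ = 0.0463626
(T₂/T₁)^(2/3) = 0.129056
a₂ = 5.181 × 10^8 m × 0.129056 = 6.6864 × 10^7 m ≈ 66.86 Mm

Final answer: a₂ = 66.86 Mm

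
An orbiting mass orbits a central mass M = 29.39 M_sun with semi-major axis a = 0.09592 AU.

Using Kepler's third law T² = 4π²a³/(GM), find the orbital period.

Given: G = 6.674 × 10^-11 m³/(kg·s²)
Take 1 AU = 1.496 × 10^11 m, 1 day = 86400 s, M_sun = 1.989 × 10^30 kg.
M = 29.39 M_sun = 5.84567 × 10^31 kg
GM = G × M = 6.674 × 10^-11 × 5.84567 × 10^31 = 3.9014 × 10^21 m³/s²
a = 0.09592 AU = 1.43496 × 10^10 m
a³ = 2.95476 × 10^30 m³
T = 2π √(a³/GM) = 2π √((2.95476 × 10^30) / (3.9014 × 10^21)) = 2π × 27520.2 s
T = 172914 s ≈ 2.001 days

Final answer: 2.001 days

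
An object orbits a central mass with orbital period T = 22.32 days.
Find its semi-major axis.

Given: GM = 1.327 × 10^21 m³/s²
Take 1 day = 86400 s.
T = 22.32 days = 1.92845 × 10^6 s
GM = 1.327 × 10^21 m³/s²
Kepler's third law: a³ = GM T² / (4π²)
T² = 3.71891 × 10^12 s²
a³ = (1.327 × 10^21) × (3.71891 × 10^12) / (4π²) = 1.25005 × 10^32 m³
a = (a³)^(1/3) = 5.00007 × 10^10 m ≈ 50 Gm

Final answer: 50 Gm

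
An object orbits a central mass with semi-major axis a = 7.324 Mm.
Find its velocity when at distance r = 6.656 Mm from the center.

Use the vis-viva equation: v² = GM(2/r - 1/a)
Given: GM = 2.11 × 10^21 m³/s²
a = 7.324 Mm = 7.324 × 10^6 m
r = 6.656 Mm = 6.656 × 10^6 m
GM = 2.11 × 10^21 m³/s²
2/r − 1/a = 3.00481 × 10^-7 − 1.36537 × 10^-7 = 1.63943 × 10^-7 m⁻¹
v² = GM (2/r − 1/a) = 3.4592 × 10^14 m²/s²
v = 1.85989 × 10^7 m/s ≈ 1.86 × 10^4 km/s

Final answer: 1.86 × 10^4 km/s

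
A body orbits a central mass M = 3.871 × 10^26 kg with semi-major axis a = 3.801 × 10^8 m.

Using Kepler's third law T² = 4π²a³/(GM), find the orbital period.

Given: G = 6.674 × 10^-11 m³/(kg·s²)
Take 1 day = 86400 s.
M = 3.871 × 10^26 kg
GM = G × M = 6.674 × 10^-11 × 3.871 × 10^26 = 2.58351 × 10^16 m³/s²
a = 3.801 × 10^8 m
a³ = 5.49153 × 10^25 m³
T = 2π √(a³/GM) = 2π √((5.49153 × 10^25) / (2.58351 × 10^16)) = 2π × 46104.4 s
T = 289682 s ≈ 3.353 days

Final answer: 3.353 days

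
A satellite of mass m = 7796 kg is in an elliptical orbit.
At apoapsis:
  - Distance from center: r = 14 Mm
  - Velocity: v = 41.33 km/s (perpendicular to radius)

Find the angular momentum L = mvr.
r = 14 Mm = 1.4 × 10^7 m
v = 41.33 km/s = 41330 m/s
vr = 41330 × 1.4 × 10^7 = 5.7862 × 10^11 m²/s
L = m × vr = 7796 × 5.7862 × 10^11 = 4.51092 × 10^15 kg·m²/s ≈ 4.511 × 10^15 kg·m²/s

Final answer: L = 4.511 × 10^15 kg·m²/s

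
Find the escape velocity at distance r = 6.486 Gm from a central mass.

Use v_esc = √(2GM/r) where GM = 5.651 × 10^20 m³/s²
r = 6.486 Gm = 6.486 × 10^9 m
GM = 5.651 × 10^20 m³/s²
2GM/r = 2 × (5.651 × 10^20) / (6.486 × 10^9) = 1.74252 × 10^11 m²/s²
v_esc = √(2GM/r) = 417435 m/s ≈ 417.4 km/s

Final answer: 417.4 km/s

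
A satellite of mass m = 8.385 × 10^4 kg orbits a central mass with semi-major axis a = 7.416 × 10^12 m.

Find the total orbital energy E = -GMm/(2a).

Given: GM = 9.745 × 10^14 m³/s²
a = 7.416 × 10^12 m
GM = 9.745 × 10^14 m³/s²
2a = 1.4832 × 10^13 m
GMm = 9.745 × 10^14 × 83850 = 8.17118 × 10^19 m³·kg/s²
E = −GMm/(2a) = -5.50916 × 10^6 J ≈ -5.509 MJ

Final answer: -5.509 MJ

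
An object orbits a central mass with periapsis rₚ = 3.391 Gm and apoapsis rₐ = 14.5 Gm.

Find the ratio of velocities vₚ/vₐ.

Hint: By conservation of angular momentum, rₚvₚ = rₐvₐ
rₚ = 3.391 Gm = 3.391 × 10^9 m
rₐ = 14.5 Gm = 1.45 × 10^10 m
rₚvₚ = rₐvₐ  ⇒  vₚ/vₐ = rₐ/rₚ
vₚ/vₐ = (1.45 × 10^10) / (3.391 × 10^9) = 4.27602

Final answer: vₚ/vₐ = 4.276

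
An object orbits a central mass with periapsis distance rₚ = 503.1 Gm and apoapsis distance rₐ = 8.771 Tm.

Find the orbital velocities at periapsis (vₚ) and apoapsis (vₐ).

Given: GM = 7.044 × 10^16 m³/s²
rₚ = 503.1 Gm = 5.031 × 10^11 m
rₐ = 8.771 Tm = 8.771 × 10^12 m
GM = 7.044 × 10^16 m³/s²
a = (rₚ + rₐ)/2 = 4.63705 × 10^12 m
Vis-viva: v² = GM (2/r − 1/a)
vₚ² = 7.044 × 10^16 × (3.97535 × 10^-12 − 2.15654 × 10^-13) = 264833 m²/s²
vₚ = 514.619 m/s ≈ 514.6 m/s
vₐ² = 7.044 × 10^16 × (2.28024 × 10^-13 − 2.15654 × 10^-13) = 871.33 m²/s²
vₐ = 29.5183 m/s ≈ 29.52 m/s

Final answer: vₚ = 514.6 m/s, vₐ = 29.52 m/s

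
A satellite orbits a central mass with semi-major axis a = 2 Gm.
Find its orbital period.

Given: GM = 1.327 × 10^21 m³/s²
a = 2 Gm = 2 × 10^9 m
GM = 1.327 × 10^21 m³/s²
a³ = 8 × 10^27 m³
T = 2π √(a³/GM) = 2π √((8 × 10^27) / (1.327 × 10^21)) = 2π × 2455.33 s
T = 15427.3 s ≈ 4.285 hours

Final answer: 4.285 hours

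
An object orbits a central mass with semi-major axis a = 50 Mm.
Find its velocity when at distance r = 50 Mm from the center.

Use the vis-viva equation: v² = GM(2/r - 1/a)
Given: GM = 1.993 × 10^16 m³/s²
a = 50 Mm = 5 × 10^7 m
r = 50 Mm = 5 × 10^7 m
GM = 1.993 × 10^16 m³/s²
2/r − 1/a = 4 × 10^-8 − 2 × 10^-8 = 2 × 10^-8 m⁻¹
v² = GM (2/r − 1/a) = 3.986 × 10^8 m²/s²
v = 19965 m/s ≈ 19.96 km/s

Final answer: 19.96 km/s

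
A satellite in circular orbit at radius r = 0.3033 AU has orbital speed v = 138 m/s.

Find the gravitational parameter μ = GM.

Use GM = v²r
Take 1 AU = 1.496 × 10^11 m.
r = 0.3033 AU = 4.53737 × 10^10 m
v = 138 m/s
v² = 19044 m²/s²
GM = v²r = 19044 × 4.53737 × 10^10 = 8.64096 × 10^14 m³/s²
GM ≈ 8.641 × 10^14 m³/s²

Final answer: GM = 8.641 × 10^14 m³/s²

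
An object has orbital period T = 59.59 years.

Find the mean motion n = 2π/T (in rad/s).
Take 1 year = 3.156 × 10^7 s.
T = 59.59 years = 1.88066 × 10^9 s
n = 2π / (1.88066 × 10^9 s) = 3.34095 × 10^-9 rad/s ≈ 3.341 × 10^-9 rad/s

Final answer: n = 3.341 × 10^-9 rad/s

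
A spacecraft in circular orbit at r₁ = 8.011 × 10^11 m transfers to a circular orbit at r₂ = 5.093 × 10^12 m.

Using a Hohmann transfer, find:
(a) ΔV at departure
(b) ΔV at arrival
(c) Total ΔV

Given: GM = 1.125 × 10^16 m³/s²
r₁ = 8.011 × 10^11 m
r₂ = 5.093 × 10^12 m
GM = 1.125 × 10^16 m³/s²
Transfer ellipse: a_t = (r₁ + r₂)/2 = 2.94705 × 10^12 m
Circular speed at r₁: v₁ = √(GM/r₁) = 118.504 m/s
Transfer speed at r₁ (periapsis): v₁ₜ = √(GM(2/r₁ − 1/a_t)) = 155.785 m/s
(a) ΔV₁ = v₁ₜ − v₁ = 37.2812 m/s ≈ 37.28 m/s
Circular speed at r₂: v₂ = √(GM/r₂) = 46.9991 m/s
Transfer speed at r₂ (apoapsis): v₂ₜ = √(GM(2/r₂ − 1/a_t)) = 24.5041 m/s
(b) ΔV₂ = v₂ − v₂ₜ = 22.495 m/s ≈ 22.49 m/s
(c) ΔV_total = ΔV₁ + ΔV₂ = 59.7761 m/s ≈ 59.78 m/s

Final answer:
(a) ΔV₁ = 37.28 m/s
(b) ΔV₂ = 22.49 m/s
(c) ΔV_total = 59.78 m/s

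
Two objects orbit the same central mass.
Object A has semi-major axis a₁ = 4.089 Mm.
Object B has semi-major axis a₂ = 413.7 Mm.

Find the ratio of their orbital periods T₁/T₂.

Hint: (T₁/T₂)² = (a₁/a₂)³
a₁ = 4.089 Mm = 4.089 × 10^6 m
a₂ = 413.7 Mm = 4.137 × 10^8 m
a₁/a₂ = 0.00988397
T₁/T₂ = (a₁/a₂)^(3/2) = (0.00988397)^1.5 = 0.000982647

Final answer: T₁/T₂ = 0.0009826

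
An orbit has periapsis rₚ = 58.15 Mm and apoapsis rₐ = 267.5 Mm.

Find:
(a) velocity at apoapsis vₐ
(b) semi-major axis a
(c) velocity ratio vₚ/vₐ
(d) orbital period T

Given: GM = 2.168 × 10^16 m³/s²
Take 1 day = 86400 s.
rₚ = 58.15 Mm = 5.815 × 10^7 m
rₐ = 267.5 Mm = 2.675 × 10^8 m
GM = 2.168 × 10^16 m³/s²
a = (rₚ + rₐ)/2 = 1.62825 × 10^8 m
e = (rₐ − rₚ)/(rₐ + rₚ) = (2.0935 × 10^8) / (3.2565 × 10^8) = 0.642868
(a) vₐ² = GM (2/rₐ − 1/a) = 2.168 × 10^16 × (7.47664 × 10^-9 − 6.14156 × 10^-9) = 2.89444 × 10^7 m²/s²;  vₐ = 5380 m/s ≈ 5.38 km/s
(b) a = 1.62825 × 10^8 m ≈ 162.8 Mm
(c) vₚ/vₐ = rₐ/rₚ (angular momentum) = (2.675 × 10^8) / (5.815 × 10^7) = 4.60017 ≈ 4.6
(d) a³ = 4.31681 × 10^24 m³;  T = 2π √(a³/GM) = 2π × 14110.8 s = 88660.8 s ≈ 1.026 days

Final answer:
(a) velocity at apoapsis vₐ = 5.38 km/s
(b) semi-major axis a = 162.8 Mm
(c) velocity ratio vₚ/vₐ = 4.6
(d) orbital period T = 1.026 days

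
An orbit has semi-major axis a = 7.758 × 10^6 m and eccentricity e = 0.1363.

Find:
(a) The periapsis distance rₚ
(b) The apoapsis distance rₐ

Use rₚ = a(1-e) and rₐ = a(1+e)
a = 7.758 × 10^6 m
e = 0.1363:  1 − e = 0.8637,  1 + e = 1.1363
(a) rₚ = a(1 − e) = 7.758 × 10^6 m × 0.8637 = 6.70058 × 10^6 m ≈ 6.701 × 10^6 m
(b) rₐ = a(1 + e) = 7.758 × 10^6 m × 1.1363 = 8.81542 × 10^6 m ≈ 8.815 × 10^6 m

Final answer:
(a) rₚ = 6.701 × 10^6 m
(b) rₐ = 8.815 × 10^6 m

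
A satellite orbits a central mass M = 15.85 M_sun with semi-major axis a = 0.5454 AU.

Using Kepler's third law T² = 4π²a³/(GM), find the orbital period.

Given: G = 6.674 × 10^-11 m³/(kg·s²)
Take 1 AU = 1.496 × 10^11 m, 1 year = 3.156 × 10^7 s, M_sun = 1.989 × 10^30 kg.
M = 15.85 M_sun = 3.15256 × 10^31 kg
GM = G × M = 6.674 × 10^-11 × 3.15256 × 10^31 = 2.10402 × 10^21 m³/s²
a = 0.5454 AU = 8.15918 × 10^10 m
a³ = 5.43176 × 10^32 m³
T = 2π √(a³/GM) = 2π √((5.43176 × 10^32) / (2.10402 × 10^21)) = 2π × 508095 s
T = 3.19246 × 10^6 s ≈ 0.1012 years

Final answer: 0.1012 years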